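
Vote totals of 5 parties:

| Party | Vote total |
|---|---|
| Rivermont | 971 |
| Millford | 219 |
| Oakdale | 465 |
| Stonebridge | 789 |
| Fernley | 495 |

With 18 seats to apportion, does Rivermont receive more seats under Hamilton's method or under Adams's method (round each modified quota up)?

Hamilton

Hamilton: Rivermont 6, Millford 1, Oakdale 3, Stonebridge 5, Fernley 3.
Adams: Rivermont 5, Millford 2, Oakdale 3, Stonebridge 5, Fernley 3.
Rivermont gets 6 under Hamilton and 5 under Adams.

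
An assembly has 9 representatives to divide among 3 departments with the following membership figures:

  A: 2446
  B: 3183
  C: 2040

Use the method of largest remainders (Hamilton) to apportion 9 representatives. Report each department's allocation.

A 3, B 4, C 2

Standard divisor: 7669 ÷ 9 ≈ 852.111.
Standard quotas: A 2.871, B 3.735, C 2.394.
Lower quotas: A 2, B 3, C 2 (sum 7, leaving 2 seats).
Remainders in descending order: A 0.871, B 0.735, C 0.394.
Largest remainders: A, B receive the extra seats.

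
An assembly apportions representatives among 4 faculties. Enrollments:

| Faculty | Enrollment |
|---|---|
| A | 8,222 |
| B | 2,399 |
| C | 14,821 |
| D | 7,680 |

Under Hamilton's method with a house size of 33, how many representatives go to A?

The standard divisor is 33122/33 ≈ 1003.697.
Standard quotas: A 8.1917, B 2.3902, C 14.7664, D 7.6517.
Lower quotas: A 8, B 2, C 14, D 7 (sum 31, leaving 2 seats).
Remainders in descending order: C 0.7664, D 0.6517, B 0.3902, A 0.1917.
The surplus seats go to C, D.
A receives 8.

8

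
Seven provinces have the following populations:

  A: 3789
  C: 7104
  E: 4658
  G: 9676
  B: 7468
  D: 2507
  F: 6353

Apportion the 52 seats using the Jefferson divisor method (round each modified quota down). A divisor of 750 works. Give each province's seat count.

A 5, C 9, E 6, G 12, B 9, D 3, F 8

With modified divisor 750: modified quotas A 5.052, C 9.472, E 6.211, G 12.901, B 9.957, D 3.343, F 8.471.
Rounding down: A 5, C 9, E 6, G 12, B 9, D 3, F 8 (total 52).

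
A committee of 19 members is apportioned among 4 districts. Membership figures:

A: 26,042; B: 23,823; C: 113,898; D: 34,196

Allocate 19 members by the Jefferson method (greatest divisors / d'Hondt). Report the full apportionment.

A=2, B=2, C=12, D=3

Standard divisor 197959/19 ≈ 10418.895; standard quotas: A 2.499, B 2.287, C 10.932, D 3.282.
Rounding down gives 2, 2, 10, 3 = 17 seats, so the divisor must be adjusted.
With modified divisor 9100: modified quotas A 2.862, B 2.618, C 12.516, D 3.758.
Rounding down: A 2, B 2, C 12, D 3 (total 19).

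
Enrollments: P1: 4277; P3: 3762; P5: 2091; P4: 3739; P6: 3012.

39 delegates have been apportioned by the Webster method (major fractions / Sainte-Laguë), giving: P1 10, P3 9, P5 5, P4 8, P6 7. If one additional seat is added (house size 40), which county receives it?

Priority for the next seat is population ÷ (current seats + 0.5).
Priorities: P1 407.333, P3 396.000, P5 380.182, P4 439.882, P6 401.600.
Highest priority: P4.

P4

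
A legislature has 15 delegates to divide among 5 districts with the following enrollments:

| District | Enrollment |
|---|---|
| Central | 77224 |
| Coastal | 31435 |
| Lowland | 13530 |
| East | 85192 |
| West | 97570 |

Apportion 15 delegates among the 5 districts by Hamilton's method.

Standard divisor: 304951 ÷ 15 ≈ 20330.067.
Standard quotas: Central 3.7985, Coastal 1.5462, Lowland 0.6655, East 4.1904, West 4.7993.
Lower quotas: Central 3, Coastal 1, Lowland 0, East 4, West 4 (sum 12, leaving 3 seats).
Remainders in descending order: West 0.7993, Central 0.7985, Lowland 0.6655, Coastal 0.5462, East 0.1904.
Largest remainders: West, Central, Lowland receive the extra seats.

Central 4, Coastal 1, Lowland 1, East 4, West 5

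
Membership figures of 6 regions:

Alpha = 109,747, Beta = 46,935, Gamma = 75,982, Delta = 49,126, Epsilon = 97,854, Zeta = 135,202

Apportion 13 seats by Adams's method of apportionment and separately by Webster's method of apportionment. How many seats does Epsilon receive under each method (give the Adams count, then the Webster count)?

Adams: Alpha 3, Beta 1, Gamma 2, Delta 2, Epsilon 2, Zeta 3.
Webster: Alpha 3, Beta 1, Gamma 2, Delta 1, Epsilon 3, Zeta 3.
Epsilon gets 2 under Adams and 3 under Webster.

2 and 3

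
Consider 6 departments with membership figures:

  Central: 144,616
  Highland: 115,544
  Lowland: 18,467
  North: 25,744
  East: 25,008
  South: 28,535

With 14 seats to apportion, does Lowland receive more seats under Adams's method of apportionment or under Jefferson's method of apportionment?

Adams

Adams: Central 6, Highland 4, Lowland 1, North 1, East 1, South 1.
Jefferson: Central 6, Highland 5, Lowland 0, North 1, East 1, South 1.
Lowland gets 1 under Adams and 0 under Jefferson.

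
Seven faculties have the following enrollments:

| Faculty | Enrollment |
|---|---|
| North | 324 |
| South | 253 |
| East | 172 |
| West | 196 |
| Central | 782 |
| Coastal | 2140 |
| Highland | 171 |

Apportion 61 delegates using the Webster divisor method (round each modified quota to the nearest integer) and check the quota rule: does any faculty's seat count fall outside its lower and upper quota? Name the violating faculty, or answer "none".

Coastal

Standard quotas: North 4.895, South 3.822, East 2.598, West 2.961, Central 11.813, Coastal 32.328, Highland 2.583.
Webster allocation: North 5, South 4, East 3, West 3, Central 12, Coastal 31, Highland 3.
Coastal has quota 32.328 (lower 32, upper 33) but receives 31 — outside the quota interval.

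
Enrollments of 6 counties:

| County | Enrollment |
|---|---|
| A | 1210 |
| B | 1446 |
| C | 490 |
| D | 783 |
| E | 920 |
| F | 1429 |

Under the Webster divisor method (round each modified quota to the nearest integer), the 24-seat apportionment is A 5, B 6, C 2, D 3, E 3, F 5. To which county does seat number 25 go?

E

Priority for the next seat is population ÷ (current seats + 0.5).
Priorities: A 220.000, B 222.462, C 196.000, D 223.714, E 262.857, F 259.818.
Highest priority: E.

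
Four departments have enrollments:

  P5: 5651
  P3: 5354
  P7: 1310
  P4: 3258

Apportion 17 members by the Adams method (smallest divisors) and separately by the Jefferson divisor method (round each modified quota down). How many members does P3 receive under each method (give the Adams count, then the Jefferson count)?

Adams: P5 6, P3 5, P7 2, P4 4.
Jefferson: P5 6, P3 6, P7 1, P4 4.
P3 gets 5 under Adams and 6 under Jefferson.

5 and 6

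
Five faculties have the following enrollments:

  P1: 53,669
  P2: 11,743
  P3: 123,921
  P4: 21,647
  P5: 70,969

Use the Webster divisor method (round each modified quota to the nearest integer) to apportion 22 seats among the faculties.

Standard divisor 281949/22 ≈ 12815.864; standard quotas: P1 4.188, P2 0.916, P3 9.669, P4 1.689, P5 5.538.
Rounding to the nearest integer gives 4, 1, 10, 2, 6 = 23 seats, so the divisor must be adjusted.
With modified divisor 13000: modified quotas P1 4.128, P2 0.903, P3 9.532, P4 1.665, P5 5.459.
Rounding to the nearest integer: P1 4, P2 1, P3 10, P4 2, P5 5 (total 22).

P1 4, P2 1, P3 10, P4 2, P5 5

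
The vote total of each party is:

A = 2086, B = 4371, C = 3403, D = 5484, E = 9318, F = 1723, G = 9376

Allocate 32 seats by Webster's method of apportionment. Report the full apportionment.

A 2; B 4; C 3; D 5; E 8; F 2; G 8

Standard divisor 35761/32 ≈ 1117.531; standard quotas: A 1.867, B 3.911, C 3.045, D 4.907, E 8.338, F 1.542, G 8.390.
Rounding to the nearest integer gives A 2, B 4, C 3, D 5, E 8, F 2, G 8 — total 32, matching the house size, so no adjustment is needed.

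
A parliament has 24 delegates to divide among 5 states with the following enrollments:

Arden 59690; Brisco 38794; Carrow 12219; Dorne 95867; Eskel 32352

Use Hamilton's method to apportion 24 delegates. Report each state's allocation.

Standard divisor: 238922 ÷ 24 ≈ 9955.083.
Standard quotas: Arden 5.9959, Brisco 3.8969, Carrow 1.2274, Dorne 9.6300, Eskel 3.2498.
Lower quotas: Arden 5, Brisco 3, Carrow 1, Dorne 9, Eskel 3 (sum 21, leaving 3 seats).
Remainders in descending order: Arden 0.9959, Brisco 0.8969, Dorne 0.6300, Eskel 0.2498, Carrow 0.2274.
Largest remainders: Arden, Brisco, Dorne receive the extra seats.

Arden 6, Brisco 4, Carrow 1, Dorne 10, Eskel 3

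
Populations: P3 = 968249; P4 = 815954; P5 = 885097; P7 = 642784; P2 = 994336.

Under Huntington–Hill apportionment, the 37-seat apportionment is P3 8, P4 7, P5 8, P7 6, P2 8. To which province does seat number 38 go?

Priority for the next seat is population ÷ (√(s·(s+1))).
Priorities: P3 114109.239, P4 109036.440, P5 104309.682, P7 99183.725, P2 117183.621.
Highest priority: P2.

P2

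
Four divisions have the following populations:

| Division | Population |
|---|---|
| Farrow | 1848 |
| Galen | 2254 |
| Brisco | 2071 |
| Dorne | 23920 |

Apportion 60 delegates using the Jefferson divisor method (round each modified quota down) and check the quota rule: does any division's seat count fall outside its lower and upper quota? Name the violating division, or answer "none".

Dorne

Standard quotas: Farrow 3.685, Galen 4.494, Brisco 4.129, Dorne 47.692.
Jefferson allocation: Farrow 3, Galen 4, Brisco 4, Dorne 49.
Dorne has quota 47.692 (lower 47, upper 48) but receives 49 — outside the quota interval.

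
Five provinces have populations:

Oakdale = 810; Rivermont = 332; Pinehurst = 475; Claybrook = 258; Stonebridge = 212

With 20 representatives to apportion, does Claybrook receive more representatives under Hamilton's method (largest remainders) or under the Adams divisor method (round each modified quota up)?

Adams

Hamilton: Oakdale 8, Rivermont 3, Pinehurst 5, Claybrook 2, Stonebridge 2.
Adams: Oakdale 7, Rivermont 3, Pinehurst 5, Claybrook 3, Stonebridge 2.
Claybrook gets 2 under Hamilton and 3 under Adams.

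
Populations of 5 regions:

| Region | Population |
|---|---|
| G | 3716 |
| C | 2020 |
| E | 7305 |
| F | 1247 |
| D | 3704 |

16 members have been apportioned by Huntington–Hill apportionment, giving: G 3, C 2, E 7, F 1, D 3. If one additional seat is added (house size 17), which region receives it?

Priority for the next seat is population ÷ (√(s·(s+1))).
Priorities: G 1072.717, C 824.662, E 976.172, F 881.762, D 1069.253.
Highest priority: G.

G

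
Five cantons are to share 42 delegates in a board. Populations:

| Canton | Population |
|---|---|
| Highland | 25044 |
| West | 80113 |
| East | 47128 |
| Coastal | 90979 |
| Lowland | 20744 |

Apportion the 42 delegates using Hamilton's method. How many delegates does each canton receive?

Highland: 4, West: 13, East: 8, Coastal: 14, Lowland: 3

Standard divisor: 264008 ÷ 42 ≈ 6285.905.
Standard quotas: Highland 3.9842, West 12.7449, East 7.4974, Coastal 14.4735, Lowland 3.3001.
Lower quotas: Highland 3, West 12, East 7, Coastal 14, Lowland 3 (sum 39, leaving 3 seats).
Remainders in descending order: Highland 0.9842, West 0.7449, East 0.4974, Coastal 0.4735, Lowland 0.3001.
The surplus seats go to Highland, West, East.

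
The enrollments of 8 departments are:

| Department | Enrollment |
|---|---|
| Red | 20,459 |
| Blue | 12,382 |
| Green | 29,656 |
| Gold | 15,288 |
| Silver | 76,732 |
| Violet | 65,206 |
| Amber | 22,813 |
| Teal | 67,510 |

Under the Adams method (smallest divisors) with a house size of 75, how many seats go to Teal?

Standard divisor 310046/75 ≈ 4133.947; standard quotas: Red 4.949, Blue 2.995, Green 7.174, Gold 3.698, Silver 18.561, Violet 15.773, Amber 5.518, Teal 16.331.
Rounding up gives 5, 3, 8, 4, 19, 16, 6, 17 = 78 seats, so the divisor must be adjusted.
With modified divisor 4300: modified quotas Red 4.758, Blue 2.880, Green 6.897, Gold 3.555, Silver 17.845, Violet 15.164, Amber 5.305, Teal 15.700.
Rounding up: Red 5, Blue 3, Green 7, Gold 4, Silver 18, Violet 16, Amber 6, Teal 16 (total 75).
Teal receives 16.

16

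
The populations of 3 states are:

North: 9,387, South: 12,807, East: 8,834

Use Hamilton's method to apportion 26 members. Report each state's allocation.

North 8, South 11, East 7

Standard divisor: 31028 ÷ 26 ≈ 1193.385.
Standard quotas: North 7.8659, South 10.7317, East 7.4025.
Lower quotas: North 7, South 10, East 7 (sum 24, leaving 2 seats).
Remainders in descending order: North 0.8659, South 0.7317, East 0.4025.
Largest remainders: North, South receive the extra seats.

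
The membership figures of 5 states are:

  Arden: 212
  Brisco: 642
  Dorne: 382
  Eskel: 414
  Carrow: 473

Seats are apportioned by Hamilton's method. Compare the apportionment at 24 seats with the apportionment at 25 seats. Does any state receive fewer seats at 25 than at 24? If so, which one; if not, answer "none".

Arden

At 24 seats: Arden 3, Brisco 7, Dorne 4, Eskel 5, Carrow 5.
At 25 seats: Arden 2, Brisco 8, Dorne 4, Eskel 5, Carrow 6.
Arden drops from 3 to 2.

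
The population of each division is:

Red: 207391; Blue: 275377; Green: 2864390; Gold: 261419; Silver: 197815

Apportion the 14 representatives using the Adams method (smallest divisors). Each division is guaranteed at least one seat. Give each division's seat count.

Red: 1; Blue: 1; Green: 10; Gold: 1; Silver: 1

Standard divisor 3806392/14 ≈ 271885.143; standard quotas: Red 0.763, Blue 1.013, Green 10.535, Gold 0.962, Silver 0.728.
Rounding up gives 1, 2, 11, 1, 1 = 16 seats, so the divisor must be adjusted.
With modified divisor 302400: modified quotas Red 0.686, Blue 0.911, Green 9.472, Gold 0.864, Silver 0.654.
Rounding up: Red 1, Blue 1, Green 10, Gold 1, Silver 1 (total 14).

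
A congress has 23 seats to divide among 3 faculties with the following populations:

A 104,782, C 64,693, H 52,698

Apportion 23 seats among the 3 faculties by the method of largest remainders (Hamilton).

Standard divisor: 222173 ÷ 23 ≈ 9659.696.
Standard quotas: A 10.8473, C 6.6972, H 5.4555.
Lower quotas: A 10, C 6, H 5 (sum 21, leaving 2 seats).
Remainders in descending order: A 0.8473, C 0.6972, H 0.4555.
Largest remainders: A, C receive the extra seats.

A=11, C=7, H=5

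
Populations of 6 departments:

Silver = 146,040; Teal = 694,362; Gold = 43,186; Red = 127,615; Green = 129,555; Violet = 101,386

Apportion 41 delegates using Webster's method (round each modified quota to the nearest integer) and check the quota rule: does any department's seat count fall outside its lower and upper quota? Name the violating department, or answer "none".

Teal

Standard quotas: Silver 4.820, Teal 22.919, Gold 1.425, Red 4.212, Green 4.276, Violet 3.346.
Webster allocation: Silver 5, Teal 24, Gold 1, Red 4, Green 4, Violet 3.
Teal has quota 22.919 (lower 22, upper 23) but receives 24 — outside the quota interval.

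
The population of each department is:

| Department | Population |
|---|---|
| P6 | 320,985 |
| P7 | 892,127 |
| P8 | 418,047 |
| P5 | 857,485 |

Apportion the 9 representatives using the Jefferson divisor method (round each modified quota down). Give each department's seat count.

P6=1, P7=4, P8=1, P5=3

Standard divisor 2488644/9 ≈ 276516; standard quotas: P6 1.161, P7 3.226, P8 1.512, P5 3.101.
Rounding down gives 1, 3, 1, 3 = 8 seats, so the divisor must be adjusted.
With modified divisor 218700: modified quotas P6 1.468, P7 4.079, P8 1.912, P5 3.921.
Rounding down: P6 1, P7 4, P8 1, P5 3 (total 9).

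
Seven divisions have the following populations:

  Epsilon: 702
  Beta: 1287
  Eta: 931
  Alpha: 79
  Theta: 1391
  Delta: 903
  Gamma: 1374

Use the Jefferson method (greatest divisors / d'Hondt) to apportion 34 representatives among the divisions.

Epsilon: 3, Beta: 7, Eta: 5, Alpha: 0, Theta: 7, Delta: 5, Gamma: 7

Standard divisor 6667/34 ≈ 196.088; standard quotas: Epsilon 3.580, Beta 6.563, Eta 4.748, Alpha 0.403, Theta 7.094, Delta 4.605, Gamma 7.007.
Rounding down gives 3, 6, 4, 0, 7, 4, 7 = 31 seats, so the divisor must be adjusted.
With modified divisor 178: modified quotas Epsilon 3.944, Beta 7.230, Eta 5.230, Alpha 0.444, Theta 7.815, Delta 5.073, Gamma 7.719.
Rounding down: Epsilon 3, Beta 7, Eta 5, Alpha 0, Theta 7, Delta 5, Gamma 7 (total 34).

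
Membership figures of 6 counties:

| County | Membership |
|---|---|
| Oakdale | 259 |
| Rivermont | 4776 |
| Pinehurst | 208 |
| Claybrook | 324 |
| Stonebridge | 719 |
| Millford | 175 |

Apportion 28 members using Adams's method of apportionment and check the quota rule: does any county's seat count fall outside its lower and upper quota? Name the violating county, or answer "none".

Rivermont

Standard quotas: Oakdale 1.122, Rivermont 20.698, Pinehurst 0.901, Claybrook 1.404, Stonebridge 3.116, Millford 0.758.
Adams allocation: Oakdale 2, Rivermont 19, Pinehurst 1, Claybrook 2, Stonebridge 3, Millford 1.
Rivermont has quota 20.698 (lower 20, upper 21) but receives 19 — outside the quota interval.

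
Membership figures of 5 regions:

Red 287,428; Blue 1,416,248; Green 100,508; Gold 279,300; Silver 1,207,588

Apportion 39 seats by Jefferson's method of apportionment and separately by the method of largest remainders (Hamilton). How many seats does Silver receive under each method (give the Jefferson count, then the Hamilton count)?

Jefferson: Red 3, Blue 17, Green 1, Gold 3, Silver 15.
Hamilton: Red 4, Blue 17, Green 1, Gold 3, Silver 14.
Silver gets 15 under Jefferson and 14 under Hamilton.

15 and 14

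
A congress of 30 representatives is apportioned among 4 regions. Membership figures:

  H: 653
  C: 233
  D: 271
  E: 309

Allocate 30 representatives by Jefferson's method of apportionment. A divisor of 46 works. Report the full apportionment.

H 14; C 5; D 5; E 6

With modified divisor 46: modified quotas H 14.196, C 5.065, D 5.891, E 6.717.
Rounding down: H 14, C 5, D 5, E 6 (total 30).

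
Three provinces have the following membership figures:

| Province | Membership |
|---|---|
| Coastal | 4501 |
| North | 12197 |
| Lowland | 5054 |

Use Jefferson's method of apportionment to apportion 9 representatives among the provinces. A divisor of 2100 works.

With modified divisor 2100: modified quotas Coastal 2.143, North 5.808, Lowland 2.407.
Rounding down: Coastal 2, North 5, Lowland 2 (total 9).

Coastal 2, North 5, Lowland 2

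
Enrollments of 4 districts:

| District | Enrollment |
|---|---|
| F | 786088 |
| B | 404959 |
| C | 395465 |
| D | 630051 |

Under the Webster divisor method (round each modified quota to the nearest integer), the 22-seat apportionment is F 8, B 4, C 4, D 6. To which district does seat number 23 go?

Priority for the next seat is population ÷ (current seats + 0.5).
Priorities: F 92480.941, B 89990.889, C 87881.111, D 96930.923.
Highest priority: D.

D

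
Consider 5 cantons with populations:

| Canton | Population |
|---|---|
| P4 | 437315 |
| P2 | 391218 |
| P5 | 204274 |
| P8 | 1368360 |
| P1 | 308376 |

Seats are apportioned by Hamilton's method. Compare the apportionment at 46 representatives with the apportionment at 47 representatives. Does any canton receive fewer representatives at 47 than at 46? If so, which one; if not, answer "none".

P5

At 46 seats: P4 7, P2 7, P5 4, P8 23, P1 5.
At 47 seats: P4 8, P2 7, P5 3, P8 24, P1 5.
P5 drops from 4 to 3.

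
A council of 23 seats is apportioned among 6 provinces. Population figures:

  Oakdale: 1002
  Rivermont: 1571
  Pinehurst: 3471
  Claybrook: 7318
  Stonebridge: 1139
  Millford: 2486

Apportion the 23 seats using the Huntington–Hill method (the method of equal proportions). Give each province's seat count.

With divisor 745: modified quotas Oakdale 1.345, Rivermont 2.109, Pinehurst 4.659, Claybrook 9.823, Stonebridge 1.529, Millford 3.337.
Geometric-mean thresholds: Oakdale √(1·2)=1.414, Rivermont √(2·3)=2.449, Pinehurst √(4·5)=4.472, Claybrook √(9·10)=9.487, Stonebridge √(1·2)=1.414, Millford √(3·4)=3.464.
Each quota rounded against its threshold gives Oakdale 1, Rivermont 2, Pinehurst 5, Claybrook 10, Stonebridge 2, Millford 3 (total 23).

Oakdale=1, Rivermont=2, Pinehurst=5, Claybrook=10, Stonebridge=2, Millford=3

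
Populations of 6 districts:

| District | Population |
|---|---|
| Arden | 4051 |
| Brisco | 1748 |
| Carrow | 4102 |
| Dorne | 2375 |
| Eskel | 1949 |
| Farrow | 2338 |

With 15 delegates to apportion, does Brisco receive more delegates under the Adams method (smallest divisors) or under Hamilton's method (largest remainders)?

Adams: Arden 3, Brisco 2, Carrow 4, Dorne 2, Eskel 2, Farrow 2.
Hamilton: Arden 4, Brisco 1, Carrow 4, Dorne 2, Eskel 2, Farrow 2.
Brisco gets 2 under Adams and 1 under Hamilton.

Adams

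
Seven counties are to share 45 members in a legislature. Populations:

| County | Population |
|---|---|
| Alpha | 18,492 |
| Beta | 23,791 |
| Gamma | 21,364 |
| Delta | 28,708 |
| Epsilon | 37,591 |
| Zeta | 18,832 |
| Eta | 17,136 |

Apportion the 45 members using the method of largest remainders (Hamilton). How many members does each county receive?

The standard divisor is 165914/45 ≈ 3686.978.
Standard quotas: Alpha 5.0155, Beta 6.4527, Gamma 5.7944, Delta 7.7863, Epsilon 10.1956, Zeta 5.1077, Eta 4.6477.
Lower quotas: Alpha 5, Beta 6, Gamma 5, Delta 7, Epsilon 10, Zeta 5, Eta 4 (sum 42, leaving 3 seats).
Remainders in descending order: Gamma 0.7944, Delta 0.7863, Eta 0.6477, Beta 0.4527, Epsilon 0.1956, Zeta 0.1077, Alpha 0.0155.
The surplus seats go to Gamma, Delta, Eta.

Alpha 5; Beta 6; Gamma 6; Delta 8; Epsilon 10; Zeta 5; Eta 5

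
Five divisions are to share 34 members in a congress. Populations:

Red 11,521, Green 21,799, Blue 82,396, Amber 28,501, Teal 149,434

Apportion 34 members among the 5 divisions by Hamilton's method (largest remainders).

The standard divisor is 293651/34 ≈ 8636.794.
Standard quotas: Red 1.3339, Green 2.5240, Blue 9.5401, Amber 3.3000, Teal 17.3020.
Lower quotas: Red 1, Green 2, Blue 9, Amber 3, Teal 17 (sum 32, leaving 2 seats).
Remainders in descending order: Blue 0.5401, Green 0.5240, Red 0.3339, Teal 0.3020, Amber 0.3000.
Largest remainders: Blue, Green receive the extra seats.

Red: 1; Green: 3; Blue: 10; Amber: 3; Teal: 17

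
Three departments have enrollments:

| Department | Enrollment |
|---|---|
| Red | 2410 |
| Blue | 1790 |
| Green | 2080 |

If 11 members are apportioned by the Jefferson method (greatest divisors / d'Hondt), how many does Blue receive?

3

Standard divisor 6280/11 ≈ 570.909; standard quotas: Red 4.221, Blue 3.135, Green 3.643.
Rounding down gives 4, 3, 3 = 10 seats, so the divisor must be adjusted.
With modified divisor 500: modified quotas Red 4.820, Blue 3.580, Green 4.160.
Rounding down: Red 4, Blue 3, Green 4 (total 11).
Blue receives 3.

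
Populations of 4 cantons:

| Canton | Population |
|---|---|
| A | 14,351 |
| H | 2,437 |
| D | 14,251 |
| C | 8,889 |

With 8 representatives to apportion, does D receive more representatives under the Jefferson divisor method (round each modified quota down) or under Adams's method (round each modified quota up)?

Jefferson

Jefferson: A 3, H 0, D 3, C 2.
Adams: A 3, H 1, D 2, C 2.
D gets 3 under Jefferson and 2 under Adams.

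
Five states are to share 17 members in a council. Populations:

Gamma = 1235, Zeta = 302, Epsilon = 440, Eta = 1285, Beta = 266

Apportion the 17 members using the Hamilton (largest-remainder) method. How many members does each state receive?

Standard divisor: 3528 ÷ 17 ≈ 207.529.
Standard quotas: Gamma 5.951, Zeta 1.455, Epsilon 2.120, Eta 6.192, Beta 1.282.
Lower quotas: Gamma 5, Zeta 1, Epsilon 2, Eta 6, Beta 1 (sum 15, leaving 2 seats).
Remainders in descending order: Gamma 0.951, Zeta 0.455, Beta 0.282, Eta 0.192, Epsilon 0.120.
The surplus seats go to Gamma, Zeta.

Gamma=6; Zeta=2; Epsilon=2; Eta=6; Beta=1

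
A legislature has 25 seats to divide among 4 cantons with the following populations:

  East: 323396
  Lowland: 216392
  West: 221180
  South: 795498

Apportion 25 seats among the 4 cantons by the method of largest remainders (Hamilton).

Standard divisor: 1556466 ÷ 25 ≈ 62258.64.
Standard quotas: East 5.1944, Lowland 3.4757, West 3.5526, South 12.7773.
Lower quotas: East 5, Lowland 3, West 3, South 12 (sum 23, leaving 2 seats).
Remainders in descending order: South 0.7773, West 0.5526, Lowland 0.4757, East 0.1944.
The surplus seats go to South, West.

East 5, Lowland 3, West 4, South 13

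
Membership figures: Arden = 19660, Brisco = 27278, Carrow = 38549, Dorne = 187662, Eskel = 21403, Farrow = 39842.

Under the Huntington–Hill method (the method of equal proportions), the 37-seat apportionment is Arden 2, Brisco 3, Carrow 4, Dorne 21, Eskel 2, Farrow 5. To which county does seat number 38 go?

Priority for the next seat is population ÷ (√(s·(s+1))).
Priorities: Arden 8026.161, Brisco 7874.480, Carrow 8619.818, Dorne 8730.826, Eskel 8737.738, Farrow 7274.121.
Highest priority: Eskel.

Eskel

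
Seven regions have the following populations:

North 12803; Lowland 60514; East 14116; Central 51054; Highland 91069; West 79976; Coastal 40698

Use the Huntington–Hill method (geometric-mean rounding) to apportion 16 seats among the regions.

With divisor 23896: modified quotas North 0.536, Lowland 2.532, East 0.591, Central 2.137, Highland 3.811, West 3.347, Coastal 1.703.
Geometric-mean thresholds: North (min 1), Lowland √(2·3)=2.449, East (min 1), Central √(2·3)=2.449, Highland √(3·4)=3.464, West √(3·4)=3.464, Coastal √(1·2)=1.414.
Each quota rounded against its threshold gives North 1, Lowland 3, East 1, Central 2, Highland 4, West 3, Coastal 2 (total 16).

North 1, Lowland 3, East 1, Central 2, Highland 4, West 3, Coastal 2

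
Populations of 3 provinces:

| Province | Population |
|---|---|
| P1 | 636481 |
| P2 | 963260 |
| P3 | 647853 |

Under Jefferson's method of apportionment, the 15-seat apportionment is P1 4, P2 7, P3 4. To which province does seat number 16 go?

P3

Priority for the next seat is population ÷ (current seats + 1).
Priorities: P1 127296.200, P2 120407.500, P3 129570.600.
Highest priority: P3.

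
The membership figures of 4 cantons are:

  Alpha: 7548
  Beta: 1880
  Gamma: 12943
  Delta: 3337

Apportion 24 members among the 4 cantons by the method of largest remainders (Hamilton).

Alpha 7, Beta 2, Gamma 12, Delta 3

Standard divisor: 25708 ÷ 24 ≈ 1071.167.
Standard quotas: Alpha 7.0465, Beta 1.7551, Gamma 12.0831, Delta 3.1153.
Lower quotas: Alpha 7, Beta 1, Gamma 12, Delta 3 (sum 23, leaving 1 seat).
Remainders in descending order: Beta 0.7551, Delta 0.1153, Gamma 0.0831, Alpha 0.0465.
The surplus seat goes to Beta.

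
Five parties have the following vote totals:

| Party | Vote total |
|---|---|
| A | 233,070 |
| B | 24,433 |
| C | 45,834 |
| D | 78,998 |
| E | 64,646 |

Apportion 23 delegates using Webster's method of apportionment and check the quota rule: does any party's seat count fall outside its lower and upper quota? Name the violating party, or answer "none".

A

Standard quotas: A 11.993, B 1.257, C 2.358, D 4.065, E 3.326.
Webster allocation: A 13, B 1, C 2, D 4, E 3.
A has quota 11.993 (lower 11, upper 12) but receives 13 — outside the quota interval.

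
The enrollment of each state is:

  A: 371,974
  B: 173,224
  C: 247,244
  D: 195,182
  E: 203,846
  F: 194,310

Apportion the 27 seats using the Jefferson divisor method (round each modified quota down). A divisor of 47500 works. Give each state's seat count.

With modified divisor 47500: modified quotas A 7.831, B 3.647, C 5.205, D 4.109, E 4.291, F 4.091.
Rounding down: A 7, B 3, C 5, D 4, E 4, F 4 (total 27).

A 7, B 3, C 5, D 4, E 4, F 4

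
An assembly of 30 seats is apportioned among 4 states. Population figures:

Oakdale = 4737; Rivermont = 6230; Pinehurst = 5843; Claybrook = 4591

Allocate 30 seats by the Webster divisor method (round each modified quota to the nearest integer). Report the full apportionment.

Standard divisor 21401/30 ≈ 713.367; standard quotas: Oakdale 6.640, Rivermont 8.733, Pinehurst 8.191, Claybrook 6.436.
Rounding to the nearest integer gives Oakdale 7, Rivermont 9, Pinehurst 8, Claybrook 6 — total 30, matching the house size, so no adjustment is needed.

Oakdale 7, Rivermont 9, Pinehurst 8, Claybrook 6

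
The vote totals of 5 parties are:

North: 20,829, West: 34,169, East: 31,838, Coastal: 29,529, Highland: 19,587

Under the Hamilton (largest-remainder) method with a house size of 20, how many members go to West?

Standard divisor: 135952 ÷ 20 ≈ 6797.6.
Standard quotas: North 3.0642, West 5.0266, East 4.6837, Coastal 4.3440, Highland 2.8815.
Lower quotas: North 3, West 5, East 4, Coastal 4, Highland 2 (sum 18, leaving 2 seats).
Remainders in descending order: Highland 0.8815, East 0.6837, Coastal 0.3440, North 0.0642, West 0.0266.
Largest remainders: Highland, East receive the extra seats.
West receives 5.

5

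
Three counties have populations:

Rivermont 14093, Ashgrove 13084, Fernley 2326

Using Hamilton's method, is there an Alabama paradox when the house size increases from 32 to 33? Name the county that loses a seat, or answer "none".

At 32 seats: Rivermont 15, Ashgrove 14, Fernley 3.
At 33 seats: Rivermont 16, Ashgrove 15, Fernley 2.
Fernley drops from 3 to 2.

Fernley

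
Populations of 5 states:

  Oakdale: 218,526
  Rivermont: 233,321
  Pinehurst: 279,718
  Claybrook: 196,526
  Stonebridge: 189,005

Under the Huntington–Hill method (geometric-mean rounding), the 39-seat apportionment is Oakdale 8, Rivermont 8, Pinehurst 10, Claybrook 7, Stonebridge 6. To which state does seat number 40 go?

Stonebridge

Priority for the next seat is population ÷ (√(s·(s+1))).
Priorities: Oakdale 25753.536, Rivermont 27497.144, Pinehurst 26670.065, Claybrook 26261.891, Stonebridge 29164.105.
Highest priority: Stonebridge.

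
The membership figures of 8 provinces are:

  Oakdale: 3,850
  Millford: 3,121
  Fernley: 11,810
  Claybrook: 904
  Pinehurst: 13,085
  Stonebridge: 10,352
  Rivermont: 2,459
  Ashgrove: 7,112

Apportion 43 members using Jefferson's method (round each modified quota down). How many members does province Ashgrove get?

6

Standard divisor 52693/43 ≈ 1225.419; standard quotas: Oakdale 3.142, Millford 2.547, Fernley 9.638, Claybrook 0.738, Pinehurst 10.678, Stonebridge 8.448, Rivermont 2.007, Ashgrove 5.804.
Rounding down gives 3, 2, 9, 0, 10, 8, 2, 5 = 39 seats, so the divisor must be adjusted.
With modified divisor 1100: modified quotas Oakdale 3.500, Millford 2.837, Fernley 10.736, Claybrook 0.822, Pinehurst 11.895, Stonebridge 9.411, Rivermont 2.235, Ashgrove 6.465.
Rounding down: Oakdale 3, Millford 2, Fernley 10, Claybrook 0, Pinehurst 11, Stonebridge 9, Rivermont 2, Ashgrove 6 (total 43).
Ashgrove receives 6.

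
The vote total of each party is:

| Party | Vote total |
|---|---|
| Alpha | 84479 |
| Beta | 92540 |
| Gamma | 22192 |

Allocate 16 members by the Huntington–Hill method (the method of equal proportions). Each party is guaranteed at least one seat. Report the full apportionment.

Alpha 7; Beta 7; Gamma 2

With divisor 12701: modified quotas Alpha 6.651, Beta 7.286, Gamma 1.747.
Geometric-mean thresholds: Alpha √(6·7)=6.481, Beta √(7·8)=7.483, Gamma √(1·2)=1.414.
Each quota rounded against its threshold gives Alpha 7, Beta 7, Gamma 2 (total 16).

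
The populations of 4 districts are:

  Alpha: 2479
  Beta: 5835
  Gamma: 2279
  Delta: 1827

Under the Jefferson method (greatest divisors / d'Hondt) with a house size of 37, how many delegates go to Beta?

18

Standard divisor 12420/37 ≈ 335.676; standard quotas: Alpha 7.385, Beta 17.383, Gamma 6.789, Delta 5.443.
Rounding down gives 7, 17, 6, 5 = 35 seats, so the divisor must be adjusted.
With modified divisor 320: modified quotas Alpha 7.747, Beta 18.234, Gamma 7.122, Delta 5.709.
Rounding down: Alpha 7, Beta 18, Gamma 7, Delta 5 (total 37).
Beta receives 18.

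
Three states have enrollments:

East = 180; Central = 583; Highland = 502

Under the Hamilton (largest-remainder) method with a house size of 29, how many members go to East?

4

Standard divisor: 1265 ÷ 29 ≈ 43.621.
Standard quotas: East 4.126, Central 13.365, Highland 11.508.
Lower quotas: East 4, Central 13, Highland 11 (sum 28, leaving 1 seat).
Remainders in descending order: Highland 0.508, Central 0.365, East 0.126.
The surplus seat goes to Highland.
East receives 4.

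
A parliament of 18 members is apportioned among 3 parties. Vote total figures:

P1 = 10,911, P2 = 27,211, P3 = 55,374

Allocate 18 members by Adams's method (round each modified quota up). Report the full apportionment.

Standard divisor 93496/18 ≈ 5194.222; standard quotas: P1 2.101, P2 5.239, P3 10.661.
Rounding up gives 3, 6, 11 = 20 seats, so the divisor must be adjusted.
With modified divisor 5512.83: modified quotas P1 1.979, P2 4.936, P3 10.045.
Rounding up: P1 2, P2 5, P3 11 (total 18).

P1 2, P2 5, P3 11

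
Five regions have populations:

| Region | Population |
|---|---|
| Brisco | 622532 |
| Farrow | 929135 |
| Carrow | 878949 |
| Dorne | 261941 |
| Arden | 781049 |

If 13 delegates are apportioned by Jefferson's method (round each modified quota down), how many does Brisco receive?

Standard divisor 3473606/13 ≈ 267200.462; standard quotas: Brisco 2.330, Farrow 3.477, Carrow 3.289, Dorne 0.980, Arden 2.923.
Rounding down gives 2, 3, 3, 0, 2 = 10 seats, so the divisor must be adjusted.
With modified divisor 226000: modified quotas Brisco 2.755, Farrow 4.111, Carrow 3.889, Dorne 1.159, Arden 3.456.
Rounding down: Brisco 2, Farrow 4, Carrow 3, Dorne 1, Arden 3 (total 13).
Brisco receives 2.

2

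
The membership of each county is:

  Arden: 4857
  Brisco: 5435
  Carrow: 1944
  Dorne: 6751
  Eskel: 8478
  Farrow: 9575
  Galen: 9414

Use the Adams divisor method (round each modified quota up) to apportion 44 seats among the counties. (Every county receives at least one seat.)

Arden=5; Brisco=5; Carrow=2; Dorne=6; Eskel=8; Farrow=9; Galen=9

Standard divisor 46454/44 ≈ 1055.773; standard quotas: Arden 4.600, Brisco 5.148, Carrow 1.841, Dorne 6.394, Eskel 8.030, Farrow 9.069, Galen 8.917.
Rounding up gives 5, 6, 2, 7, 9, 10, 9 = 48 seats, so the divisor must be adjusted.
With modified divisor 1150: modified quotas Arden 4.223, Brisco 4.726, Carrow 1.690, Dorne 5.870, Eskel 7.372, Farrow 8.326, Galen 8.186.
Rounding up: Arden 5, Brisco 5, Carrow 2, Dorne 6, Eskel 8, Farrow 9, Galen 9 (total 44).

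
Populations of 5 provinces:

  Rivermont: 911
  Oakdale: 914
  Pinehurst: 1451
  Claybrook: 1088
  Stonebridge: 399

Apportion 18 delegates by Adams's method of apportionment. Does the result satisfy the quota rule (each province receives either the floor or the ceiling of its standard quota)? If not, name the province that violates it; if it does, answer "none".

Standard quotas: Rivermont 3.443, Oakdale 3.454, Pinehurst 5.484, Claybrook 4.112, Stonebridge 1.508.
Adams allocation: Rivermont 3, Oakdale 4, Pinehurst 5, Claybrook 4, Stonebridge 2.
Every allocation lies between the lower and upper quota.

none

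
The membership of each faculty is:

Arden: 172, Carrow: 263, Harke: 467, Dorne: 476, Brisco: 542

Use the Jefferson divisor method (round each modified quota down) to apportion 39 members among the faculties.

Standard divisor 1920/39 ≈ 49.231; standard quotas: Arden 3.494, Carrow 5.342, Harke 9.486, Dorne 9.669, Brisco 11.009.
Rounding down gives 3, 5, 9, 9, 11 = 37 seats, so the divisor must be adjusted.
With modified divisor 46: modified quotas Arden 3.739, Carrow 5.717, Harke 10.152, Dorne 10.348, Brisco 11.783.
Rounding down: Arden 3, Carrow 5, Harke 10, Dorne 10, Brisco 11 (total 39).

Arden 3, Carrow 5, Harke 10, Dorne 10, Brisco 11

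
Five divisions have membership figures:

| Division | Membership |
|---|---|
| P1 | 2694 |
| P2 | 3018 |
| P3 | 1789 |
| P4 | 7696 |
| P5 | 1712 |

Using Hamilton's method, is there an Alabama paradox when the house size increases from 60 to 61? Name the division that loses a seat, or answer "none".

At 60 seats: P1 10, P2 11, P3 6, P4 27, P5 6.
At 61 seats: P1 10, P2 11, P3 6, P4 28, P5 6.
No division's allocation decreased.

none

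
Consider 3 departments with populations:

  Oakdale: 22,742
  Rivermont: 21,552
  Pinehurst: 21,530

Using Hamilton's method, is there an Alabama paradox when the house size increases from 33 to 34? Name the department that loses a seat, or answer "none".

At 33 seats: Oakdale 11, Rivermont 11, Pinehurst 11.
At 34 seats: Oakdale 12, Rivermont 11, Pinehurst 11.
No department's allocation decreased.

none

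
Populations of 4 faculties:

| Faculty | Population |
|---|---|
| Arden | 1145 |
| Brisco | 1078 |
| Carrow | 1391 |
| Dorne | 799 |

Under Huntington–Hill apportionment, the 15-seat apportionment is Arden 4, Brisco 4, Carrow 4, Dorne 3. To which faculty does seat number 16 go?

Priority for the next seat is population ÷ (√(s·(s+1))).
Priorities: Arden 256.030, Brisco 241.048, Carrow 311.037, Dorne 230.651.
Highest priority: Carrow.

Carrow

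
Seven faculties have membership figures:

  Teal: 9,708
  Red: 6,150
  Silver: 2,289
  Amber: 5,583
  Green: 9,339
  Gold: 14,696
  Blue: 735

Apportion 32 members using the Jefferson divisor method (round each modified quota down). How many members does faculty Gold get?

10

Standard divisor 48500/32 ≈ 1515.625; standard quotas: Teal 6.405, Red 4.058, Silver 1.510, Amber 3.684, Green 6.162, Gold 9.696, Blue 0.485.
Rounding down gives 6, 4, 1, 3, 6, 9, 0 = 29 seats, so the divisor must be adjusted.
With modified divisor 1360: modified quotas Teal 7.138, Red 4.522, Silver 1.683, Amber 4.105, Green 6.867, Gold 10.806, Blue 0.540.
Rounding down: Teal 7, Red 4, Silver 1, Amber 4, Green 6, Gold 10, Blue 0 (total 32).
Gold receives 10.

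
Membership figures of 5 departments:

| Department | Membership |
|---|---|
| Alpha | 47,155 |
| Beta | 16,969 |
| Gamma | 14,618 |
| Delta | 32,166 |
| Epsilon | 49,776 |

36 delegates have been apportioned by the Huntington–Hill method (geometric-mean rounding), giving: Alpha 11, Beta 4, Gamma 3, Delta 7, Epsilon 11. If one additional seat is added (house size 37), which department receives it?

Epsilon

Priority for the next seat is population ÷ (√(s·(s+1))).
Priorities: Alpha 4104.316, Beta 3794.384, Gamma 4219.853, Delta 4298.363, Epsilon 4332.445.
Highest priority: Epsilon.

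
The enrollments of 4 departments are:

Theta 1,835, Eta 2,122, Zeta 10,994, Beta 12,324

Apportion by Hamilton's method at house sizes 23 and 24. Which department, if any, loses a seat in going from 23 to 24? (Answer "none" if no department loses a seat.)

At 23 seats: Theta 2, Eta 2, Zeta 9, Beta 10.
At 24 seats: Theta 1, Eta 2, Zeta 10, Beta 11.
Theta drops from 2 to 1.

Theta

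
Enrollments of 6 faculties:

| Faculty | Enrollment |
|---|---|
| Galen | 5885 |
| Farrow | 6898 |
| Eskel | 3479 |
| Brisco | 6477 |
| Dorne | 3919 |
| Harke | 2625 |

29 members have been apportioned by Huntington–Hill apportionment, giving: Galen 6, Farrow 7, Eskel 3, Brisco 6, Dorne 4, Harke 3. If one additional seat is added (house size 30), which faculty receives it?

Eskel

Priority for the next seat is population ÷ (√(s·(s+1))).
Priorities: Galen 908.075, Farrow 921.784, Eskel 1004.301, Brisco 999.423, Dorne 876.315, Harke 757.772.
Highest priority: Eskel.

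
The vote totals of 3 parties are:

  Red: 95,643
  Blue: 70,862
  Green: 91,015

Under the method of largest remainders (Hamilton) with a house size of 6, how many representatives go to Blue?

2

The standard divisor is 257520/6 = 42920.
Standard quotas: Red 2.2284, Blue 1.6510, Green 2.1206.
Lower quotas: Red 2, Blue 1, Green 2 (sum 5, leaving 1 seat).
Remainders in descending order: Blue 0.6510, Red 0.2284, Green 0.1206.
Largest remainder: Blue receives the extra seat.
Blue receives 2.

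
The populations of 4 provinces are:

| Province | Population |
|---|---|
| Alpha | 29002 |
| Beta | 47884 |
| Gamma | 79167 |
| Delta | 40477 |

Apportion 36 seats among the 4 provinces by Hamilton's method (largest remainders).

Alpha 5, Beta 9, Gamma 15, Delta 7

Standard divisor: 196530 ÷ 36 ≈ 5459.167.
Standard quotas: Alpha 5.3125, Beta 8.7713, Gamma 14.5017, Delta 7.4145.
Lower quotas: Alpha 5, Beta 8, Gamma 14, Delta 7 (sum 34, leaving 2 seats).
Remainders in descending order: Beta 0.7713, Gamma 0.5017, Delta 0.4145, Alpha 0.3125.
Largest remainders: Beta, Gamma receive the extra seats.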